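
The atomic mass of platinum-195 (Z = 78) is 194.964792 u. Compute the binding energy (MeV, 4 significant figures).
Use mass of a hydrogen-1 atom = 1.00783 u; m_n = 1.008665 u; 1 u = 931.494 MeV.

1546 MeV

Z = 78, so N = A − Z = 195 − 78 = 117.
Σm = 78·m(¹H) + 117·m_n = 78.61074 + 118.013805 = 196.624545 u
Mass defect Δm = 196.624545 − 194.964792 = 1.659753 u
Converting to energy: 1.659753 u × 931.494 MeV/u = 1546.05 MeV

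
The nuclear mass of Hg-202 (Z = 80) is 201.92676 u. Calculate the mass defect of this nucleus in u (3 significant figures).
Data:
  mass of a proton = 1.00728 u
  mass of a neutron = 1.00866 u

1.71 u

The nucleus contains 80 protons and 202 − 80 = 122 neutrons.
Σm = 80·m_p + 122·m_n = 80.58240 + 123.05652 = 203.63892 u
Δm = 203.63892 − 201.92676 = 1.71216 u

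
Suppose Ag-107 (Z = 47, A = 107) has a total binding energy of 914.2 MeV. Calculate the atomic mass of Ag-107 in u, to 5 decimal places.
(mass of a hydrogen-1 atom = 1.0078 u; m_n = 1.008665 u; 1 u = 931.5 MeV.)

106.90507 u

Mass defect = 914.2 MeV / (931.5 MeV/u) = 0.9814278 u
Constituent mass = 47(1.0078) + 60(1.008665) = 107.886500 u
Atomic mass = 107.886500 − 0.9814278 = 106.9050722 u ≈ 106.90507 u (to 5 decimal places)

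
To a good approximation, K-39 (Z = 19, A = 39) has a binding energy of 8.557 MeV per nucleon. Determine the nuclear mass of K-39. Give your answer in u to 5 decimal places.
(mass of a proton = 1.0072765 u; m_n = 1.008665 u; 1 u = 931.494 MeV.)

Total binding energy = 39 × 8.557 = 333.723 MeV
Mass defect = 333.723 MeV / (931.494 MeV/u) = 0.3582664 u
Constituent mass = 19(1.0072765) + 20(1.008665) = 39.3115535 u
Nuclear mass = 39.3115535 − 0.3582664 = 38.9532871 u ≈ 38.95329 u (to 5 decimal places)

38.95329 u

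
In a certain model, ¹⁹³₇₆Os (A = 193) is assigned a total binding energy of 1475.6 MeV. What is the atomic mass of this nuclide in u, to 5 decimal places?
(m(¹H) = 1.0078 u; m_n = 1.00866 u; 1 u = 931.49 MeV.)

Mass defect = 1475.6 MeV / (931.49 MeV/u) = 1.5841287 u
Constituent mass = 76(1.0078) + 117(1.00866) = 194.60602 u
Atomic mass = 194.60602 − 1.5841287 = 193.0218913 u ≈ 193.02189 u (to 5 decimal places)

193.02189 u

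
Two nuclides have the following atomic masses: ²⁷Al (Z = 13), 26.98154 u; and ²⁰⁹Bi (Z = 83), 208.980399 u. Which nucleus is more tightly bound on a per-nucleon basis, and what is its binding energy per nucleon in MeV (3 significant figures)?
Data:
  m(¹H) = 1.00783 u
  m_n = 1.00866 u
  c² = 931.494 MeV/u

²⁷Al: Σm = 13(1.00783) + 14(1.00866) = 27.22303 u; Δm = 0.24149 u; E_B = 224.95 MeV; E_B/A = 8.331 MeV
²⁰⁹Bi: Σm = 83(1.00783) + 126(1.00866) = 210.74105 u; Δm = 1.760651 u; E_B = 1640.0 MeV; E_B/A = 7.847 MeV
²⁷Al has the higher binding energy per nucleon, so it is the more tightly bound nucleus.

²⁷Al; 8.33 MeV/nucleon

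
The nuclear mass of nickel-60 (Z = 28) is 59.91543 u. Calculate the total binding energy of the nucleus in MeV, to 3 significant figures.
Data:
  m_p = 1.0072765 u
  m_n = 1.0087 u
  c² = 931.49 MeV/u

528 MeV

Z = 28, so N = A − Z = 60 − 28 = 32.
Σm = 28·m_p + 32·m_n = 28.2037420 + 32.2784 = 60.4821420 u
Mass defect Δm = 60.4821420 − 59.91543 = 0.5667120 u
Binding energy = Δm·c² = 0.5667120 × 931.49 MeV/u = 527.887 MeV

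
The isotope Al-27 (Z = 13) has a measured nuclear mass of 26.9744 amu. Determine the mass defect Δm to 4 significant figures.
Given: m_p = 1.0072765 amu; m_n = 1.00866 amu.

0.2414 amu

Total constituent mass: 13 × 1.0072765 + 14 × 1.00866 = 27.2158345 amu
Mass defect Δm = 27.2158345 − 26.9744 = 0.2414345 amu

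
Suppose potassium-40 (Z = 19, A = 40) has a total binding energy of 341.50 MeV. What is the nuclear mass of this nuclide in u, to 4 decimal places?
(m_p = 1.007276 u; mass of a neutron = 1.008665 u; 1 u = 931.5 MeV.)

39.9536 u

Mass defect = 341.50 MeV / (931.5 MeV/u) = 0.366613 u
Constituent mass = 19(1.007276) + 21(1.008665) = 40.320209 u
Nuclear mass = 40.320209 − 0.366613 = 39.953596 u ≈ 39.9536 u (to 4 decimal places)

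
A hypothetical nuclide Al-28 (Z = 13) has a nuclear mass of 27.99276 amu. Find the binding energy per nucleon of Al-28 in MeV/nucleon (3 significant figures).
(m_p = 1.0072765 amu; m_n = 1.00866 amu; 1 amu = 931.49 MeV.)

7.71 MeV/nucleon

Z = 13, so N = A − Z = 28 − 13 = 15.
Mass of separated nucleons = 13(1.0072765) + 15(1.00866) = 13.0945945 + 15.12990 = 28.2244945 amu
Δm = 28.2244945 − 27.99276 = 0.2317345 amu
Binding energy = Δm·c² = 0.2317345 × 931.49 MeV/amu = 215.858 MeV
Dividing by A = 28 gives 7.709 MeV per nucleon.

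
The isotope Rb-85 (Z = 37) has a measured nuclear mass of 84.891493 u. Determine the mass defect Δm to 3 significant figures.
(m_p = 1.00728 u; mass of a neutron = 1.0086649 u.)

0.794 u

The nucleus contains 37 protons and 85 − 37 = 48 neutrons.
Total constituent mass: 37 × 1.00728 + 48 × 1.0086649 = 85.6852752 u
Mass defect Δm = 85.6852752 − 84.891493 = 0.7937822 u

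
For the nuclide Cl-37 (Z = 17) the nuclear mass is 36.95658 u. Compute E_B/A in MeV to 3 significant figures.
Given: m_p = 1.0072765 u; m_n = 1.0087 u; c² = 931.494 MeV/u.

Z = 17, so N = A − Z = 37 − 17 = 20.
Total constituent mass: 17 × 1.0072765 + 20 × 1.0087 = 37.2977005 u
The mass defect is 37.2977005 − 36.95658 = 0.3411205 u.
Binding energy = Δm·c² = 0.3411205 × 931.494 MeV/u = 317.752 MeV
BE/A = 317.752 MeV / 37 = 8.588 MeV/nucleon

8.59 MeV/nucleon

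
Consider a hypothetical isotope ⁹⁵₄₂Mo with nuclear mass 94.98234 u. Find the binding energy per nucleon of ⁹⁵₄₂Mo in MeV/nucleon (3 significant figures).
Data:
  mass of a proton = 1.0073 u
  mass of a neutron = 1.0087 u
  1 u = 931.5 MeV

Σm = 42·m_p + 53·m_n = 42.3066 + 53.4611 = 95.7677 u
The mass defect is 95.7677 − 94.98234 = 0.78536 u.
Converting to energy: 0.78536 u × 931.5 MeV/u = 731.563 MeV
BE/A = 731.563 MeV / 95 = 7.701 MeV/nucleon

7.70 MeV/nucleon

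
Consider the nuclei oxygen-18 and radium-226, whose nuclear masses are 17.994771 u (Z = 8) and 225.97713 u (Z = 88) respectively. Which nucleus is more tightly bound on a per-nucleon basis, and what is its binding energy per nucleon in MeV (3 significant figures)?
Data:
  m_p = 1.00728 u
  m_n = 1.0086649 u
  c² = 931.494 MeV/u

oxygen-18: Σm = 8(1.00728) + 10(1.0086649) = 18.1448890 u; Δm = 0.1501180 u; E_B = 139.834 MeV; E_B/A = 7.769 MeV
radium-226: Σm = 88(1.00728) + 138(1.0086649) = 227.8363962 u; Δm = 1.8592662 u; E_B = 1731.9 MeV; E_B/A = 7.663 MeV
oxygen-18 has the higher binding energy per nucleon, so it is the more tightly bound nucleus.

oxygen-18; 7.77 MeV/nucleon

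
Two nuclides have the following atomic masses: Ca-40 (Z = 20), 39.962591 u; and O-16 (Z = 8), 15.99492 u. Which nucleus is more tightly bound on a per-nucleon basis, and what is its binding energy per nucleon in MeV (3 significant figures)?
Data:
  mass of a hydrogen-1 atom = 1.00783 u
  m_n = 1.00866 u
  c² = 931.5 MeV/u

Ca-40; 8.55 MeV/nucleon

Ca-40: Σm = 20(1.00783) + 20(1.00866) = 40.32980 u; Δm = 0.367209 u; E_B = 342.055 MeV; E_B/A = 8.551 MeV
O-16: Σm = 8(1.00783) + 8(1.00866) = 16.13192 u; Δm = 0.13700 u; E_B = 127.62 MeV; E_B/A = 7.976 MeV
Ca-40 has the higher binding energy per nucleon, so it is the more tightly bound nucleus.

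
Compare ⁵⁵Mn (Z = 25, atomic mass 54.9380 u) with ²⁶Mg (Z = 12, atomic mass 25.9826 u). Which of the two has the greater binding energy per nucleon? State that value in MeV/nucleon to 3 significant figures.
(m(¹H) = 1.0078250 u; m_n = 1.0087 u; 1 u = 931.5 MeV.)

⁵⁵Mn; 8.78 MeV/nucleon

⁵⁵Mn: Σm = 25(1.0078250) + 30(1.0087) = 55.4566250 u; Δm = 0.5186250 u; E_B = 483.10 MeV; E_B/A = 8.784 MeV
²⁶Mg: Σm = 12(1.0078250) + 14(1.0087) = 26.2157000 u; Δm = 0.2331000 u; E_B = 217.13 MeV; E_B/A = 8.351 MeV
⁵⁵Mn has the higher binding energy per nucleon, so it is the more tightly bound nucleus.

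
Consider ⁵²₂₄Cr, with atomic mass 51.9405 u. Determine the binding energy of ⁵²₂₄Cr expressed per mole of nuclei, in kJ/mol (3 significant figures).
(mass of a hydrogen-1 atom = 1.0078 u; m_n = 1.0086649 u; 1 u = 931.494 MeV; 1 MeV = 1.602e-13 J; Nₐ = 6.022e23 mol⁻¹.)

4.40e+10 kJ/mol

Σm = 24·m(¹H) + 28·m_n = 24.1872 + 28.2426172 = 52.4298172 u
Mass defect Δm = 52.4298172 − 51.9405 = 0.4893172 u
E_B = 0.4893172 × 931.494 = 455.796 MeV
Per nucleus in joules: 455.796 MeV × 1.602e-13 J/MeV = 7.3019e-11 J
Per mole: 7.3019e-11 J × 6.022e23 mol⁻¹ = 4.3972e+13 J/mol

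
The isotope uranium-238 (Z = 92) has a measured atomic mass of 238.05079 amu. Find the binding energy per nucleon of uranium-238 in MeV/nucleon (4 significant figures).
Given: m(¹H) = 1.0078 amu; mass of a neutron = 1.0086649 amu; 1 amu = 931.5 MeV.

7.561 MeV/nucleon

Z = 92, so N = A − Z = 238 − 92 = 146.
Mass of separated nucleons = 92(1.0078) + 146(1.0086649) = 92.7176 + 147.2650754 = 239.9826754 amu
Mass defect Δm = 239.9826754 − 238.05079 = 1.9318854 amu
E_B = 1.9318854 × 931.5 = 1799.55 MeV
Per nucleon: 1799.55 / 238 = 7.561 MeV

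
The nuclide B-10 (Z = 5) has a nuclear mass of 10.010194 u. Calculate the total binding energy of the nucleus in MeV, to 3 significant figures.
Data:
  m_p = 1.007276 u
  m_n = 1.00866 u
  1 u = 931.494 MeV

Total constituent mass: 5 × 1.007276 + 5 × 1.00866 = 10.079680 u
Mass defect Δm = 10.079680 − 10.010194 = 0.069486 u
Binding energy = Δm·c² = 0.069486 × 931.494 MeV/u = 64.7258 MeV

64.7 MeV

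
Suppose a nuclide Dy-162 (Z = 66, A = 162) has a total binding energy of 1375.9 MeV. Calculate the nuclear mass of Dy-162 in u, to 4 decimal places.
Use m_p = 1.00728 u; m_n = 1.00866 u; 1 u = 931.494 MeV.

Mass defect = 1375.9 MeV / (931.494 MeV/u) = 1.477089 u
Constituent mass = 66(1.00728) + 96(1.00866) = 163.31184 u
Nuclear mass = 163.31184 − 1.477089 = 161.834751 u ≈ 161.8348 u (to 4 decimal places)

161.8348 u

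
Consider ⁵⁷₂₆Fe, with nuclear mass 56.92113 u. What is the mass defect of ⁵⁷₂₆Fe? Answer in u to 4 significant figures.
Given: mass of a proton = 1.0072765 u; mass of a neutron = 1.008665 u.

0.5367 u

With 26 protons and 31 neutrons (A = 57):
Total constituent mass: 26 × 1.0072765 + 31 × 1.008665 = 57.4578040 u
Mass defect Δm = 57.4578040 − 56.92113 = 0.5366740 u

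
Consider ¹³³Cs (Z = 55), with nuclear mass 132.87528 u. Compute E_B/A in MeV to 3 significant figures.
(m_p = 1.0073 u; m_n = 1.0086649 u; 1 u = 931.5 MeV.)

With 55 protons and 78 neutrons (A = 133):
Total constituent mass: 55 × 1.0073 + 78 × 1.0086649 = 134.0773622 u
Δm = 134.0773622 − 132.87528 = 1.2020822 u
Binding energy = Δm·c² = 1.2020822 × 931.5 MeV/u = 1119.74 MeV
Per nucleon: 1119.74 / 133 = 8.419 MeV

8.42 MeV/nucleon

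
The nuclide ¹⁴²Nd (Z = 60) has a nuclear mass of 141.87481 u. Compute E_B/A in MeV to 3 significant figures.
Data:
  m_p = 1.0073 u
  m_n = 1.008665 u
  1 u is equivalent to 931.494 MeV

8.36 MeV/nucleon

With 60 protons and 82 neutrons (A = 142):
Mass of separated nucleons = 60(1.0073) + 82(1.008665) = 60.4380 + 82.710530 = 143.148530 u
The mass defect is 143.148530 − 141.87481 = 1.273720 u.
Binding energy = Δm·c² = 1.273720 × 931.494 MeV/u = 1186.46 MeV
BE/A = 1186.46 MeV / 142 = 8.355 MeV/nucleon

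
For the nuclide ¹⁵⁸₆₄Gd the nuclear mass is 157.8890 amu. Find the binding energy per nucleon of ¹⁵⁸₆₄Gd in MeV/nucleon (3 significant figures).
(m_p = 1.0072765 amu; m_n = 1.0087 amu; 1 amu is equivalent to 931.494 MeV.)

Total constituent mass: 64 × 1.0072765 + 94 × 1.0087 = 159.2834960 amu
Δm = 159.2834960 − 157.8890 = 1.3944960 amu
Binding energy = Δm·c² = 1.3944960 × 931.494 MeV/amu = 1298.96 MeV
Per nucleon: 1298.96 / 158 = 8.221 MeV

8.22 MeV/nucleon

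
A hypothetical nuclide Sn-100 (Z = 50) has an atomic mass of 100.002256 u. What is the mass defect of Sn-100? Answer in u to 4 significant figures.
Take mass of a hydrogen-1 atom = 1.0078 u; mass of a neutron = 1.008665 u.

0.8210 u

Z = 50, so N = A − Z = 100 − 50 = 50.
Total constituent mass: 50 × 1.0078 + 50 × 1.008665 = 100.823250 u
Mass defect Δm = 100.823250 − 100.002256 = 0.820994 u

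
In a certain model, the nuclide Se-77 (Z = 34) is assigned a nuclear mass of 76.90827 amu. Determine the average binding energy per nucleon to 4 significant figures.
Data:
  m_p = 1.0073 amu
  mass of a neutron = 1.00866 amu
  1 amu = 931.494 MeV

8.617 MeV/nucleon

Mass of separated nucleons = 34(1.0073) + 43(1.00866) = 34.2482 + 43.37238 = 77.62058 amu
Mass defect Δm = 77.62058 − 76.90827 = 0.71231 amu
Binding energy = Δm·c² = 0.71231 × 931.494 MeV/amu = 663.512 MeV
Dividing by A = 77 gives 8.617 MeV per nucleon.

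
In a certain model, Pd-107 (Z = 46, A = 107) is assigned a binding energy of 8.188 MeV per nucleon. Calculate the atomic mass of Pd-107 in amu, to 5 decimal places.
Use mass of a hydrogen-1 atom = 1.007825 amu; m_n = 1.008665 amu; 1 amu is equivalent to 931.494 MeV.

106.94797 amu

Total binding energy = 107 × 8.188 = 876.116 MeV
Mass defect = 876.116 MeV / (931.494 MeV/amu) = 0.9405493 amu
Constituent mass = 46(1.007825) + 61(1.008665) = 107.888515 amu
Atomic mass = 107.888515 − 0.9405493 = 106.9479657 amu ≈ 106.94797 amu (to 5 decimal places)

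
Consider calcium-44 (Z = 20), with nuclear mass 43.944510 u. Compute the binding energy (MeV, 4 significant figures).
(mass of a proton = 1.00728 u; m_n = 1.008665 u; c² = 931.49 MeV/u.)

381.0 MeV

Z = 20, so N = A − Z = 44 − 20 = 24.
Total constituent mass: 20 × 1.00728 + 24 × 1.008665 = 44.353560 u
Δm = 44.353560 − 43.944510 = 0.409050 u
Converting to energy: 0.409050 u × 931.49 MeV/u = 381.026 MeV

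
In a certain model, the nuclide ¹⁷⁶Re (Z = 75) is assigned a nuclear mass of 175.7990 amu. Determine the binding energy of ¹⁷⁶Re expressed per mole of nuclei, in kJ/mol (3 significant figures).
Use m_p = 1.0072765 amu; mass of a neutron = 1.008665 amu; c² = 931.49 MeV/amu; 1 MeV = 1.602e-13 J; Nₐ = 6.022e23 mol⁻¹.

1.46e+11 kJ/mol

Total constituent mass: 75 × 1.0072765 + 101 × 1.008665 = 177.4209025 amu
Mass defect Δm = 177.4209025 − 175.7990 = 1.6219025 amu
Converting to energy: 1.6219025 amu × 931.49 MeV/amu = 1510.79 MeV
Per nucleus in joules: 1510.79 MeV × 1.602e-13 J/MeV = 2.4203e-10 J
Per mole: 2.4203e-10 J × 6.022e23 mol⁻¹ = 1.4575e+14 J/mol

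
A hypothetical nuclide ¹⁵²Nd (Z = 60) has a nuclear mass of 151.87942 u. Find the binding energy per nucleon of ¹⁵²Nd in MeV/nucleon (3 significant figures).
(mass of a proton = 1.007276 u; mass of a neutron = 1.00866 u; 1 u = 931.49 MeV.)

8.30 MeV/nucleon

Z = 60, so N = A − Z = 152 − 60 = 92.
Total constituent mass: 60 × 1.007276 + 92 × 1.00866 = 153.233280 u
Mass defect Δm = 153.233280 − 151.87942 = 1.353860 u
E_B = 1.353860 × 931.49 = 1261.11 MeV
BE/A = 1261.11 MeV / 152 = 8.297 MeV/nucleon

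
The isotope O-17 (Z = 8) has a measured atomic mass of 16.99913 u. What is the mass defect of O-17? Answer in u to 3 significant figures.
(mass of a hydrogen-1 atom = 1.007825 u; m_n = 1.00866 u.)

Total constituent mass: 8 × 1.007825 + 9 × 1.00866 = 17.140540 u
The mass defect is 17.140540 − 16.99913 = 0.141410 u.

0.141 u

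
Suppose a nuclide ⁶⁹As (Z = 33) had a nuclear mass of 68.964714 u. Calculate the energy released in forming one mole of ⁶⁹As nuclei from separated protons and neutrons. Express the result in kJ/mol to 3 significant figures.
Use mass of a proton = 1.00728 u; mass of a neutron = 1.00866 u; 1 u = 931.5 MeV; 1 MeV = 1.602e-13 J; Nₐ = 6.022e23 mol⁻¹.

Total constituent mass: 33 × 1.00728 + 36 × 1.00866 = 69.55200 u
Mass defect Δm = 69.55200 − 68.964714 = 0.587286 u
Converting to energy: 0.587286 u × 931.5 MeV/u = 547.057 MeV
Per nucleus in joules: 547.057 MeV × 1.602e-13 J/MeV = 8.7639e-11 J
Per mole: 8.7639e-11 J × 6.022e23 mol⁻¹ = 5.2776e+13 J/mol

5.28e+10 kJ/mol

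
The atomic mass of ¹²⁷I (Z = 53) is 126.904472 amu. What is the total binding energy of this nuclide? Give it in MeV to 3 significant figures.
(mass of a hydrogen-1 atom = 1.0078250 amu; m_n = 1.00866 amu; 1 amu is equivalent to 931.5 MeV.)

1070 MeV

Σm = 53·m(¹H) + 74·m_n = 53.4147250 + 74.64084 = 128.0555650 amu
Mass defect Δm = 128.0555650 − 126.904472 = 1.1510930 amu
Converting to energy: 1.1510930 amu × 931.5 MeV/amu = 1072.24 MeV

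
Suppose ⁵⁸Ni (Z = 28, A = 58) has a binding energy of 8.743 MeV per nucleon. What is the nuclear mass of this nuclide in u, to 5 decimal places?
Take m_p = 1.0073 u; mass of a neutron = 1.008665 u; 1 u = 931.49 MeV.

Total binding energy = 58 × 8.743 = 507.094 MeV
Mass defect = 507.094 MeV / (931.49 MeV/u) = 0.5443902 u
Constituent mass = 28(1.0073) + 30(1.008665) = 58.464350 u
Nuclear mass = 58.464350 − 0.5443902 = 57.9199598 u ≈ 57.91996 u (to 5 decimal places)

57.91996 u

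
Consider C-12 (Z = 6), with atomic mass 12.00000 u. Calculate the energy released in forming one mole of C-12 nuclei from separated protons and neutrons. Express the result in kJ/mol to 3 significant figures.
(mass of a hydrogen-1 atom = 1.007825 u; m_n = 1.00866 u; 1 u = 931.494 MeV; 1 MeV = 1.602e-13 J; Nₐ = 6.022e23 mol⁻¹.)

8.89e+09 kJ/mol

With 6 protons and 6 neutrons (A = 12):
Total constituent mass: 6 × 1.007825 + 6 × 1.00866 = 12.098910 u
The mass defect is 12.098910 − 12.00000 = 0.098910 u.
Binding energy = Δm·c² = 0.098910 × 931.494 MeV/u = 92.1341 MeV
Per nucleus in joules: 92.1341 MeV × 1.602e-13 J/MeV = 1.4760e-11 J
Per mole: 1.4760e-11 J × 6.022e23 mol⁻¹ = 8.8885e+12 J/mol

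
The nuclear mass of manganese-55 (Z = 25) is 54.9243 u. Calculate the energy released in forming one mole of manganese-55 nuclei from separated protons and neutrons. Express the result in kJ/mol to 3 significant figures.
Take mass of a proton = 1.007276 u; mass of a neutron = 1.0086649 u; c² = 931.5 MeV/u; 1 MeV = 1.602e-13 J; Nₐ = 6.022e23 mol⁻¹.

4.65e+10 kJ/mol

Σm = 25·m_p + 30·m_n = 25.181900 + 30.2599470 = 55.4418470 u
Mass defect Δm = 55.4418470 − 54.9243 = 0.5175470 u
E_B = 0.5175470 × 931.5 = 482.095 MeV
Per nucleus in joules: 482.095 MeV × 1.602e-13 J/MeV = 7.7232e-11 J
Per mole: 7.7232e-11 J × 6.022e23 mol⁻¹ = 4.6509e+13 J/mol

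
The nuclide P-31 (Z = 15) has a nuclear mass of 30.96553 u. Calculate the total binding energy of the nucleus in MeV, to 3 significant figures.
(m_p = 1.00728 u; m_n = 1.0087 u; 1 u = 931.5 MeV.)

Σm = 15·m_p + 16·m_n = 15.10920 + 16.1392 = 31.24840 u
Mass defect Δm = 31.24840 − 30.96553 = 0.28287 u
E_B = 0.28287 × 931.5 = 263.493 MeV

263 MeV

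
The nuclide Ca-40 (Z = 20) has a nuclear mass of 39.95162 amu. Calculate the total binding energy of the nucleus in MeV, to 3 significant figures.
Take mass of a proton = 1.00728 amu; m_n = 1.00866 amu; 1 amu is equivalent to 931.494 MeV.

Total constituent mass: 20 × 1.00728 + 20 × 1.00866 = 40.31880 amu
Δm = 40.31880 − 39.95162 = 0.36718 amu
Converting to energy: 0.36718 amu × 931.494 MeV/amu = 342.026 MeV

342 MeV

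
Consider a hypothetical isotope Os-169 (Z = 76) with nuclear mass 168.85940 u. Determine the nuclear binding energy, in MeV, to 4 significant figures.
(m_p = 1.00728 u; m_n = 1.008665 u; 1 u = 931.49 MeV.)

1397 MeV

Z = 76, so N = A − Z = 169 − 76 = 93.
Total constituent mass: 76 × 1.00728 + 93 × 1.008665 = 170.359125 u
Mass defect Δm = 170.359125 − 168.85940 = 1.499725 u
E_B = 1.499725 × 931.49 = 1396.98 MeV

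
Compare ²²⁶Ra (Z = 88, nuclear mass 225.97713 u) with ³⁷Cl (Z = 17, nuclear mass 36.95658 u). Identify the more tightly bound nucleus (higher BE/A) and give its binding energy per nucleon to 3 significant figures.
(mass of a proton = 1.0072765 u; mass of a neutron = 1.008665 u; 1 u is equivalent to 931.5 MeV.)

³⁷Cl; 8.57 MeV/nucleon

²²⁶Ra: Σm = 88(1.0072765) + 138(1.008665) = 227.8361020 u; Δm = 1.8589720 u; E_B = 1731.6 MeV; E_B/A = 7.662 MeV
³⁷Cl: Σm = 17(1.0072765) + 20(1.008665) = 37.2970005 u; Δm = 0.3404205 u; E_B = 317.10 MeV; E_B/A = 8.570 MeV
³⁷Cl has the higher binding energy per nucleon, so it is the more tightly bound nucleus.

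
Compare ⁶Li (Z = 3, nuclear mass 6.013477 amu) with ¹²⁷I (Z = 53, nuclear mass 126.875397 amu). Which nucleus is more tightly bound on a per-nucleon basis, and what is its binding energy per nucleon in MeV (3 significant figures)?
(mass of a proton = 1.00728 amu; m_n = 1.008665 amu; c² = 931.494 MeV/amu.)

⁶Li: Σm = 3(1.00728) + 3(1.008665) = 6.047835 amu; Δm = 0.034358 amu; E_B = 32.004 MeV; E_B/A = 5.334 MeV
¹²⁷I: Σm = 53(1.00728) + 74(1.008665) = 128.027050 amu; Δm = 1.151653 amu; E_B = 1072.8 MeV; E_B/A = 8.447 MeV
¹²⁷I has the higher binding energy per nucleon, so it is the more tightly bound nucleus.

¹²⁷I; 8.45 MeV/nucleon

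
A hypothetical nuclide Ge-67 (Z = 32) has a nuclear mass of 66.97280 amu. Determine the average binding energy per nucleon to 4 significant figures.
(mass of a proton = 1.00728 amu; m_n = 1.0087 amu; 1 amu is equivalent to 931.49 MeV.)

7.850 MeV/nucleon

Z = 32, so N = A − Z = 67 − 32 = 35.
Total constituent mass: 32 × 1.00728 + 35 × 1.0087 = 67.53746 amu
The mass defect is 67.53746 − 66.97280 = 0.56466 amu.
Binding energy = Δm·c² = 0.56466 × 931.49 MeV/amu = 525.975 MeV
Dividing by A = 67 gives 7.850 MeV per nucleon.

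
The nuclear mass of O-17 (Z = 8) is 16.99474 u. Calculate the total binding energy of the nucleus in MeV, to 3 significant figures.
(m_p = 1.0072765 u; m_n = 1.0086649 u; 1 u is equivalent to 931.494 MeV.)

132 MeV

Total constituent mass: 8 × 1.0072765 + 9 × 1.0086649 = 17.1361961 u
Δm = 17.1361961 − 16.99474 = 0.1414561 u
E_B = 0.1414561 × 931.494 = 131.766 MeV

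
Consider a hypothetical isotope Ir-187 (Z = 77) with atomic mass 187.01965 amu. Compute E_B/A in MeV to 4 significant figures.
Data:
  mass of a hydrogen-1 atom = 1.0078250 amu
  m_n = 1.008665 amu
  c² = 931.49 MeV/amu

7.651 MeV/nucleon

The nucleus contains 77 protons and 187 − 77 = 110 neutrons.
Total constituent mass: 77 × 1.0078250 + 110 × 1.008665 = 188.5556750 amu
Δm = 188.5556750 − 187.01965 = 1.5360250 amu
E_B = 1.5360250 × 931.49 = 1430.79 MeV
Per nucleon: 1430.79 / 187 = 7.651 MeV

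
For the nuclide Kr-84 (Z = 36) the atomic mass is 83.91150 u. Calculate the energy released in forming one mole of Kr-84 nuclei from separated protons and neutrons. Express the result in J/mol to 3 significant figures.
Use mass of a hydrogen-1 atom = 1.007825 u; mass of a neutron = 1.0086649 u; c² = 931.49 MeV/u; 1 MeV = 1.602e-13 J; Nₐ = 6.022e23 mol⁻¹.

7.06e+13 J/mol

Total constituent mass: 36 × 1.007825 + 48 × 1.0086649 = 84.6976152 u
Δm = 84.6976152 − 83.91150 = 0.7861152 u
Converting to energy: 0.7861152 u × 931.49 MeV/u = 732.258 MeV
Per nucleus in joules: 732.258 MeV × 1.602e-13 J/MeV = 1.1731e-10 J
Per mole: 1.1731e-10 J × 6.022e23 mol⁻¹ = 7.0644e+13 J/mol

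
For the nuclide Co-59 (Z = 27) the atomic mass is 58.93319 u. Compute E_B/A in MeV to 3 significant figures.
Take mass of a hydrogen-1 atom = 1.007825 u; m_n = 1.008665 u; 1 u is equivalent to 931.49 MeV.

8.77 MeV/nucleon

Z = 27, so N = A − Z = 59 − 27 = 32.
Total constituent mass: 27 × 1.007825 + 32 × 1.008665 = 59.488555 u
Δm = 59.488555 − 58.93319 = 0.555365 u
E_B = 0.555365 × 931.49 = 517.317 MeV
BE/A = 517.317 MeV / 59 = 8.768 MeV/nucleon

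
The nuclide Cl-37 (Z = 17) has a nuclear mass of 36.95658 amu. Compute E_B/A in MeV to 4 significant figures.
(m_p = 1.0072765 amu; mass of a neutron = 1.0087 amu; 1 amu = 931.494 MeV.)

8.588 MeV/nucleon

Total constituent mass: 17 × 1.0072765 + 20 × 1.0087 = 37.2977005 amu
The mass defect is 37.2977005 − 36.95658 = 0.3411205 amu.
E_B = 0.3411205 × 931.494 = 317.752 MeV
BE/A = 317.752 MeV / 37 = 8.588 MeV/nucleon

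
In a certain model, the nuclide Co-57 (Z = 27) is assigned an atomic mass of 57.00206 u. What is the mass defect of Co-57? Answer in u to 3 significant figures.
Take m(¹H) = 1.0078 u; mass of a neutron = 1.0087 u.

0.470 u

Mass of separated nucleons = 27(1.0078) + 30(1.0087) = 27.2106 + 30.2610 = 57.4716 u
Mass defect Δm = 57.4716 − 57.00206 = 0.46954 u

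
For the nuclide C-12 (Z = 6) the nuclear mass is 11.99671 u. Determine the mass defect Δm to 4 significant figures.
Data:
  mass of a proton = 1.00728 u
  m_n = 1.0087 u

Total constituent mass: 6 × 1.00728 + 6 × 1.0087 = 12.09588 u
Mass defect Δm = 12.09588 − 11.99671 = 0.09917 u

0.09917 u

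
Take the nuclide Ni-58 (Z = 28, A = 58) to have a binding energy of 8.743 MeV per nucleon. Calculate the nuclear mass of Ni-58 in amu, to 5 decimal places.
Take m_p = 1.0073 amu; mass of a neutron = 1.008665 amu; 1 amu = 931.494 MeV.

57.91996 amu

Total binding energy = 58 × 8.743 = 507.094 MeV
Mass defect = 507.094 MeV / (931.494 MeV/amu) = 0.5443878 amu
Constituent mass = 28(1.0073) + 30(1.008665) = 58.464350 amu
Nuclear mass = 58.464350 − 0.5443878 = 57.9199622 amu ≈ 57.91996 amu (to 5 decimal places)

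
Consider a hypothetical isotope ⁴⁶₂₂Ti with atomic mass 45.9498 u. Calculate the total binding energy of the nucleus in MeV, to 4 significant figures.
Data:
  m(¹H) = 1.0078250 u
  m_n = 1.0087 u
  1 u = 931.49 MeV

Total constituent mass: 22 × 1.0078250 + 24 × 1.0087 = 46.3809500 u
The mass defect is 46.3809500 − 45.9498 = 0.4311500 u.
E_B = 0.4311500 × 931.49 = 401.612 MeV

401.6 MeV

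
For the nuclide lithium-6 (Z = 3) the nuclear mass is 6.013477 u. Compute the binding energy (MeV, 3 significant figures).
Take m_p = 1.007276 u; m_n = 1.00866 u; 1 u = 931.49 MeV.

32.0 MeV

With 3 protons and 3 neutrons (A = 6):
Σm = 3·m_p + 3·m_n = 3.021828 + 3.02598 = 6.047808 u
The mass defect is 6.047808 − 6.013477 = 0.034331 u.
Converting to energy: 0.034331 u × 931.49 MeV/u = 31.9790 MeV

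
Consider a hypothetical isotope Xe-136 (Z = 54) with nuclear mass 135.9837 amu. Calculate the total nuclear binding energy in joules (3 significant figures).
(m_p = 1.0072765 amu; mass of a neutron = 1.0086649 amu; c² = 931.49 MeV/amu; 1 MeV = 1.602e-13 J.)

The nucleus contains 54 protons and 136 − 54 = 82 neutrons.
Σm = 54·m_p + 82·m_n = 54.3929310 + 82.7105218 = 137.1034528 amu
The mass defect is 137.1034528 − 135.9837 = 1.1197528 amu.
E_B = 1.1197528 × 931.49 = 1043.04 MeV
In joules: 1043.04 MeV × 1.602e-13 J/MeV = 1.6710e-10 J

1.67e-10 J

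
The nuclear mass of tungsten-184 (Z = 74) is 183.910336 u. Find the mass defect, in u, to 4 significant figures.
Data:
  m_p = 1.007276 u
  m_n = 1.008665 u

Z = 74, so N = A − Z = 184 − 74 = 110.
Mass of separated nucleons = 74(1.007276) + 110(1.008665) = 74.538424 + 110.953150 = 185.491574 u
The mass defect is 185.491574 − 183.910336 = 1.581238 u.

1.581 u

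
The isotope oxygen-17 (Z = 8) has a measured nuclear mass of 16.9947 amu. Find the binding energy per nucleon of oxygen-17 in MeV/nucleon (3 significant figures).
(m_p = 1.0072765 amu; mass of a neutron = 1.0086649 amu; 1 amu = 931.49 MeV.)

7.75 MeV/nucleon

The nucleus contains 8 protons and 17 − 8 = 9 neutrons.
Mass of separated nucleons = 8(1.0072765) + 9(1.0086649) = 8.0582120 + 9.0779841 = 17.1361961 amu
The mass defect is 17.1361961 − 16.9947 = 0.1414961 amu.
Converting to energy: 0.1414961 amu × 931.49 MeV/amu = 131.802 MeV
Dividing by A = 17 gives 7.753 MeV per nucleon.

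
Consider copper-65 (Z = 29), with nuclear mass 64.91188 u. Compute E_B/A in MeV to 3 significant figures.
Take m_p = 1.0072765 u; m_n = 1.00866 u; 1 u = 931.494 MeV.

8.75 MeV/nucleon

With 29 protons and 36 neutrons (A = 65):
Mass of separated nucleons = 29(1.0072765) + 36(1.00866) = 29.2110185 + 36.31176 = 65.5227785 u
Δm = 65.5227785 − 64.91188 = 0.6108985 u
Converting to energy: 0.6108985 u × 931.494 MeV/u = 569.048 MeV
Dividing by A = 65 gives 8.7546 MeV per nucleon.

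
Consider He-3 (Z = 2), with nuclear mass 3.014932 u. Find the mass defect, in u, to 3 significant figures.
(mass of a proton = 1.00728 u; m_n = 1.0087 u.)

Σm = 2·m_p + 1·m_n = 2.01456 + 1.0087 = 3.02326 u
The mass defect is 3.02326 − 3.014932 = 0.008328 u.

0.00833 u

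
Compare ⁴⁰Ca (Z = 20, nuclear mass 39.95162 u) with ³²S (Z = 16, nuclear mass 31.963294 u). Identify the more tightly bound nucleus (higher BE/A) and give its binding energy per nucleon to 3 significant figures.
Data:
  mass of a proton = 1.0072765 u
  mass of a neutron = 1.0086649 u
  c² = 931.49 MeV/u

⁴⁰Ca: Σm = 20(1.0072765) + 20(1.0086649) = 40.3188280 u; Δm = 0.3672080 u; E_B = 342.05 MeV; E_B/A = 8.551 MeV
³²S: Σm = 16(1.0072765) + 16(1.0086649) = 32.2550624 u; Δm = 0.2917684 u; E_B = 271.78 MeV; E_B/A = 8.493 MeV
⁴⁰Ca has the higher binding energy per nucleon, so it is the more tightly bound nucleus.

⁴⁰Ca; 8.55 MeV/nucleon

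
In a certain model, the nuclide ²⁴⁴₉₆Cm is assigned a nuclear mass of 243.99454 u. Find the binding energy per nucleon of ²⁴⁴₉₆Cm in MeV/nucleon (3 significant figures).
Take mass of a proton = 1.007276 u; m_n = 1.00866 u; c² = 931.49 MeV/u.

7.58 MeV/nucleon

Z = 96, so N = A − Z = 244 − 96 = 148.
Σm = 96·m_p + 148·m_n = 96.698496 + 149.28168 = 245.980176 u
Δm = 245.980176 − 243.99454 = 1.985636 u
Converting to energy: 1.985636 u × 931.49 MeV/u = 1849.60 MeV
Dividing by A = 244 gives 7.580 MeV per nucleon.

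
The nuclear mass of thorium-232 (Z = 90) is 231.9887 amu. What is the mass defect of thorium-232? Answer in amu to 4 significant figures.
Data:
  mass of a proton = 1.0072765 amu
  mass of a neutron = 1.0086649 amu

Z = 90, so N = A − Z = 232 − 90 = 142.
Σm = 90·m_p + 142·m_n = 90.6548850 + 143.2304158 = 233.8853008 amu
The mass defect is 233.8853008 − 231.9887 = 1.8966008 amu.

1.897 amu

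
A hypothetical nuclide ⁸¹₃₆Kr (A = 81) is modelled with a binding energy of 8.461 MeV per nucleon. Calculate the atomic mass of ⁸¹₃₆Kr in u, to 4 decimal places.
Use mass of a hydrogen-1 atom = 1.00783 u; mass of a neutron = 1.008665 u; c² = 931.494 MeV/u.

80.9361 u

Total binding energy = 81 × 8.461 = 685.341 MeV
Mass defect = 685.341 MeV / (931.494 MeV/u) = 0.735744 u
Constituent mass = 36(1.00783) + 45(1.008665) = 81.671805 u
Atomic mass = 81.671805 − 0.735744 = 80.936061 u ≈ 80.9361 u (to 4 decimal places)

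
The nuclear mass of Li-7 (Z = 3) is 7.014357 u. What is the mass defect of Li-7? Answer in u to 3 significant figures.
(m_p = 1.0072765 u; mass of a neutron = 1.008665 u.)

0.0421 u

Total constituent mass: 3 × 1.0072765 + 4 × 1.008665 = 7.0564895 u
The mass defect is 7.0564895 − 7.014357 = 0.0421325 u.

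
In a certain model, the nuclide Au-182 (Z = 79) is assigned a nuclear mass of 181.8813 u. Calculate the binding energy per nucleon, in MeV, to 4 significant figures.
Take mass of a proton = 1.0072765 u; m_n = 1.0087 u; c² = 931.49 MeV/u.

Z = 79, so N = A − Z = 182 − 79 = 103.
Total constituent mass: 79 × 1.0072765 + 103 × 1.0087 = 183.4709435 u
Δm = 183.4709435 − 181.8813 = 1.5896435 u
Binding energy = Δm·c² = 1.5896435 × 931.49 MeV/u = 1480.74 MeV
Dividing by A = 182 gives 8.136 MeV per nucleon.

8.136 MeV/nucleon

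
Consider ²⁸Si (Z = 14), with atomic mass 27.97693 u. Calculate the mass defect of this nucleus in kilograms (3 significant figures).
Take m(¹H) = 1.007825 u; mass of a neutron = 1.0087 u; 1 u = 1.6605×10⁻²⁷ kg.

Total constituent mass: 14 × 1.007825 + 14 × 1.0087 = 28.231350 u
Mass defect Δm = 28.231350 − 27.97693 = 0.254420 u
In SI units: 0.254420 u × 1.6605×10⁻²⁷ kg/u = 4.2246e-28 kg

4.22e-28 kg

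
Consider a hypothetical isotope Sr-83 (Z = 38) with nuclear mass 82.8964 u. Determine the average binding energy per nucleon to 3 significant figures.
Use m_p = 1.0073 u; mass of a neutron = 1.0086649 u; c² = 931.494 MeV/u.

The nucleus contains 38 protons and 83 − 38 = 45 neutrons.
Σm = 38·m_p + 45·m_n = 38.2774 + 45.3899205 = 83.6673205 u
Mass defect Δm = 83.6673205 − 82.8964 = 0.7709205 u
E_B = 0.7709205 × 931.494 = 718.108 MeV
BE/A = 718.108 MeV / 83 = 8.652 MeV/nucleon

8.65 MeV/nucleon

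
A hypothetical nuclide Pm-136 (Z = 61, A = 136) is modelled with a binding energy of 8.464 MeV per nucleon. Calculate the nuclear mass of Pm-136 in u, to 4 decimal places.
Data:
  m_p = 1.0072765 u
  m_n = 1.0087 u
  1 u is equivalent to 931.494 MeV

135.8606 u

Total binding energy = 136 × 8.464 = 1151.104 MeV
Mass defect = 1151.104 MeV / (931.494 MeV/u) = 1.235761 u
Constituent mass = 61(1.0072765) + 75(1.0087) = 137.0963665 u
Nuclear mass = 137.0963665 − 1.235761 = 135.8606055 u ≈ 135.8606 u (to 4 decimal places)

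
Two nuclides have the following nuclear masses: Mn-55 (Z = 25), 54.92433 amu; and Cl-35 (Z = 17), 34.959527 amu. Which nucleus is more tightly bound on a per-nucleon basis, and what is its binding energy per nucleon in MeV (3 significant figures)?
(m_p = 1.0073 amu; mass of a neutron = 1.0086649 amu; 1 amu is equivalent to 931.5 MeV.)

Mn-55; 8.78 MeV/nucleon

Mn-55: Σm = 25(1.0073) + 30(1.0086649) = 55.4424470 amu; Δm = 0.5181170 amu; E_B = 482.63 MeV; E_B/A = 8.775 MeV
Cl-35: Σm = 17(1.0073) + 18(1.0086649) = 35.2800682 amu; Δm = 0.3205412 amu; E_B = 298.58 MeV; E_B/A = 8.531 MeV
Mn-55 has the higher binding energy per nucleon, so it is the more tightly bound nucleus.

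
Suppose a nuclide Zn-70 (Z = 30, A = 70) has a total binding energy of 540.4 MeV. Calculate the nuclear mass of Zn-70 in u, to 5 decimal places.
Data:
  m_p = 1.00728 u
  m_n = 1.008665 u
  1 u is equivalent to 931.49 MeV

Mass defect = 540.4 MeV / (931.49 MeV/u) = 0.5801458 u
Constituent mass = 30(1.00728) + 40(1.008665) = 70.565000 u
Nuclear mass = 70.565000 − 0.5801458 = 69.9848542 u ≈ 69.98485 u (to 5 decimal places)

69.98485 u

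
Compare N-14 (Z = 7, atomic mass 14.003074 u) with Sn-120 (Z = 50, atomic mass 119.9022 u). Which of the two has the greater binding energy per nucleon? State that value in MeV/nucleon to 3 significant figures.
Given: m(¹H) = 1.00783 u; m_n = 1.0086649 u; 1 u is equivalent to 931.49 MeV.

N-14: Σm = 7(1.00783) + 7(1.0086649) = 14.1154643 u; Δm = 0.1123903 u; E_B = 104.69 MeV; E_B/A = 7.478 MeV
Sn-120: Σm = 50(1.00783) + 70(1.0086649) = 120.9980430 u; Δm = 1.0958430 u; E_B = 1020.77 MeV; E_B/A = 8.506 MeV
Sn-120 has the higher binding energy per nucleon, so it is the more tightly bound nucleus.

Sn-120; 8.51 MeV/nucleon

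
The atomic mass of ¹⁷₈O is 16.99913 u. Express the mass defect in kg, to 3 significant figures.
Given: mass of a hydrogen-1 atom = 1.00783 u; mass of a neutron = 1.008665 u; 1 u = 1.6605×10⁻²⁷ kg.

2.35e-28 kg

Total constituent mass: 8 × 1.00783 + 9 × 1.008665 = 17.140625 u
The mass defect is 17.140625 − 16.99913 = 0.141495 u.
In SI units: 0.141495 u × 1.6605×10⁻²⁷ kg/u = 2.3495e-28 kg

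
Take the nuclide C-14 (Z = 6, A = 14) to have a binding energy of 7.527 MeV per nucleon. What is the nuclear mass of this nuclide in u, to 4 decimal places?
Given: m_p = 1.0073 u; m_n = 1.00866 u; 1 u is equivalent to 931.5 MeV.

Total binding energy = 14 × 7.527 = 105.378 MeV
Mass defect = 105.378 MeV / (931.5 MeV/u) = 0.113127 u
Constituent mass = 6(1.0073) + 8(1.00866) = 14.11308 u
Nuclear mass = 14.11308 − 0.113127 = 13.999953 u ≈ 14.0000 u (to 4 decimal places)

14.0000 u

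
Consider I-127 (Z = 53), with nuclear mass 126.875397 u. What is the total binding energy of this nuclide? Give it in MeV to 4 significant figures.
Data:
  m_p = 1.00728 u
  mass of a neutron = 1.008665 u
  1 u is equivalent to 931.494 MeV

With 53 protons and 74 neutrons (A = 127):
Σm = 53·m_p + 74·m_n = 53.38584 + 74.641210 = 128.027050 u
Δm = 128.027050 − 126.875397 = 1.151653 u
Converting to energy: 1.151653 u × 931.494 MeV/u = 1072.76 MeV

1073 MeV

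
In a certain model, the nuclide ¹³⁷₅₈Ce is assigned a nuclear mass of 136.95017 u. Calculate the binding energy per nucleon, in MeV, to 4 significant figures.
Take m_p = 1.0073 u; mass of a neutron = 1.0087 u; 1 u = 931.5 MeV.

With 58 protons and 79 neutrons (A = 137):
Mass of separated nucleons = 58(1.0073) + 79(1.0087) = 58.4234 + 79.6873 = 138.1107 u
Δm = 138.1107 − 136.95017 = 1.16053 u
E_B = 1.16053 × 931.5 = 1081.03 MeV
Dividing by A = 137 gives 7.891 MeV per nucleon.

7.891 MeV/nucleon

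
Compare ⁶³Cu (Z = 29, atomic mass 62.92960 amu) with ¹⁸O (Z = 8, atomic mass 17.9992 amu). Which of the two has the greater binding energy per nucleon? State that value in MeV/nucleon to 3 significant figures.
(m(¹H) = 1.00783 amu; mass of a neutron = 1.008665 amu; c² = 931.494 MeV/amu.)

⁶³Cu: Σm = 29(1.00783) + 34(1.008665) = 63.521680 amu; Δm = 0.592080 amu; E_B = 551.52 MeV; E_B/A = 8.754 MeV
¹⁸O: Σm = 8(1.00783) + 10(1.008665) = 18.149290 amu; Δm = 0.150090 amu; E_B = 139.81 MeV; E_B/A = 7.767 MeV
⁶³Cu has the higher binding energy per nucleon, so it is the more tightly bound nucleus.

⁶³Cu; 8.75 MeV/nucleon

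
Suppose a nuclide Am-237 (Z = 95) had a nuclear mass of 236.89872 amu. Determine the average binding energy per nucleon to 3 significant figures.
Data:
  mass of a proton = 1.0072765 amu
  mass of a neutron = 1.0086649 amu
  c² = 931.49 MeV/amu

Z = 95, so N = A − Z = 237 − 95 = 142.
Total constituent mass: 95 × 1.0072765 + 142 × 1.0086649 = 238.9216833 amu
Mass defect Δm = 238.9216833 − 236.89872 = 2.0229633 amu
E_B = 2.0229633 × 931.49 = 1884.37 MeV
Per nucleon: 1884.37 / 237 = 7.951 MeV

7.95 MeV/nucleon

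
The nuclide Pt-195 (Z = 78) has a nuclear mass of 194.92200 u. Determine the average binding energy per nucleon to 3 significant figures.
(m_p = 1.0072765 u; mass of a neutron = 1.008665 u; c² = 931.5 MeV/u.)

7.93 MeV/nucleon

Σm = 78·m_p + 117·m_n = 78.5675670 + 118.013805 = 196.5813720 u
The mass defect is 196.5813720 − 194.92200 = 1.6593720 u.
Binding energy = Δm·c² = 1.6593720 × 931.5 MeV/u = 1545.71 MeV
Dividing by A = 195 gives 7.927 MeV per nucleon.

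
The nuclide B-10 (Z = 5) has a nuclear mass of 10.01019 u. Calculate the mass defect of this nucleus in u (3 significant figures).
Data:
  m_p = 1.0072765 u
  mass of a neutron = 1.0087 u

Σm = 5·m_p + 5·m_n = 5.0363825 + 5.0435 = 10.0798825 u
The mass defect is 10.0798825 − 10.01019 = 0.0696925 u.

0.0697 u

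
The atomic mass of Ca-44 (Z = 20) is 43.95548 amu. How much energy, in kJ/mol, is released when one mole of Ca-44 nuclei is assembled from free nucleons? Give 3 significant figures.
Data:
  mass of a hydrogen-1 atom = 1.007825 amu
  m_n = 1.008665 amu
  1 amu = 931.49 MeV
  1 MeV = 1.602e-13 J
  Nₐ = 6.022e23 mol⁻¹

3.68e+10 kJ/mol

Total constituent mass: 20 × 1.007825 + 24 × 1.008665 = 44.364460 amu
The mass defect is 44.364460 − 43.95548 = 0.408980 amu.
Converting to energy: 0.408980 amu × 931.49 MeV/amu = 380.961 MeV
Per nucleus in joules: 380.961 MeV × 1.602e-13 J/MeV = 6.1030e-11 J
Per mole: 6.1030e-11 J × 6.022e23 mol⁻¹ = 3.6752e+13 J/mol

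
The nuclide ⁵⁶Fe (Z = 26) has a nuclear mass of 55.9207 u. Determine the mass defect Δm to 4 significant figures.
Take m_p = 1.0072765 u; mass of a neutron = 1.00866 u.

0.5283 u

The nucleus contains 26 protons and 56 − 26 = 30 neutrons.
Total constituent mass: 26 × 1.0072765 + 30 × 1.00866 = 56.4489890 u
Mass defect Δm = 56.4489890 − 55.9207 = 0.5282890 u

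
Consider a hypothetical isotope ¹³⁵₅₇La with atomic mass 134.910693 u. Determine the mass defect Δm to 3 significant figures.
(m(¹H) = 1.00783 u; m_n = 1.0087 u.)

1.21 u

The nucleus contains 57 protons and 135 − 57 = 78 neutrons.
Mass of separated nucleons = 57(1.00783) + 78(1.0087) = 57.44631 + 78.6786 = 136.12491 u
Mass defect Δm = 136.12491 − 134.910693 = 1.214217 u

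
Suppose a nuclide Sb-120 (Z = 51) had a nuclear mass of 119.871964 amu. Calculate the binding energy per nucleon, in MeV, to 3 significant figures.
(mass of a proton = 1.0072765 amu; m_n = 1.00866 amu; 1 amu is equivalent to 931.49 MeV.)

8.51 MeV/nucleon

Mass of separated nucleons = 51(1.0072765) + 69(1.00866) = 51.3711015 + 69.59754 = 120.9686415 amu
Mass defect Δm = 120.9686415 − 119.871964 = 1.0966775 amu
E_B = 1.0966775 × 931.49 = 1021.54 MeV
Dividing by A = 120 gives 8.513 MeV per nucleon.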